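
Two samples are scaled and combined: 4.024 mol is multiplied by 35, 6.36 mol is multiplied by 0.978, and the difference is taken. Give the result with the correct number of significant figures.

4.024 × 35 = 140.84 → 1.4 × 10² mol (2 s.f., last digit at the 10^1 place).
6.36 × 0.978 = 6.22008 → 6.22 mol (3 s.f., last digit at the 10^-2 place).
Difference: 134.61992 mol; keep the coarser place, 10^1.
Result: 1.3 × 10² mol.

1.3 × 10² mol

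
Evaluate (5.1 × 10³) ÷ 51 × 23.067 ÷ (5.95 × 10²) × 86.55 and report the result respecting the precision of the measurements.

3.4 × 10²

(5.1 × 10³) ÷ 51 × 23.067 ÷ (5.95 × 10²) × 86.55 = 335.537621849…
Multiplication/division keeps the fewest significant figures: 5.1 × 10³ → 2 s.f., 51 → 2 s.f., 23.067 → 5 s.f., 5.95 × 10² → 3 s.f., 86.55 → 4 s.f.; limit is 2.
Rounded to 2 significant figures: 3.4 × 10².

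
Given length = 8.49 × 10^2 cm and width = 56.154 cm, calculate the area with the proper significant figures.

4.77 × 10^4 cm²

area = 8.49 × 10^2 cm × 56.154 cm = 47674.746 cm².
8.49 × 10^2 has 3 significant figures; 56.154 has 5.
Division/multiplication keeps the fewest: 3 significant figures.
Rounded: 4.77 × 10^4 cm².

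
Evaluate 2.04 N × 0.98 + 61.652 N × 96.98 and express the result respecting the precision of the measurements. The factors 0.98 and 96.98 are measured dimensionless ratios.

5981 N

2.04 × 0.98 = 1.9992 → 2.0 N (2 s.f., last digit at the 10^-1 place).
61.652 × 96.98 = 5979.01096 → 5979 N (4 s.f., last digit at the 10^0 place).
Sum: 5981.01016 N; keep the coarser place, 10^0.
Result: 5981 N.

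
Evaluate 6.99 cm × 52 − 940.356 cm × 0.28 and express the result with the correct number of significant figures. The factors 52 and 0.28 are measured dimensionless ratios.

1.0 × 10^2 cm

6.99 × 52 = 363.48 → 3.6 × 10^2 cm (2 s.f., last digit at the 10^1 place).
940.356 × 0.28 = 263.29968 → 2.6 × 10^2 cm (2 s.f., last digit at the 10^1 place).
Difference: 100.18032 cm; keep the coarser place, 10^1.
Result: 1.0 × 10^2 cm.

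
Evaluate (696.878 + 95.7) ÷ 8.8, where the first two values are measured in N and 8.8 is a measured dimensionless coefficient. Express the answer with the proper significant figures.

696.878 N + 95.7 N = 792.578 N; the sum is limited to 1 decimal place (4 s.f.).
Carrying full precision, 792.578 ÷ 8.8 = 90.0656818182… N; 8.8 has 2 s.f., so the result keeps min(4, 2) = 2 s.f.
Rounded to 2 significant figures: 90. N.

90. N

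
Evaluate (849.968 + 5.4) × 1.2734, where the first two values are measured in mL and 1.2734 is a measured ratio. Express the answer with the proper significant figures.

849.968 mL + 5.4 mL = 855.368 mL; the sum is limited to 1 decimal place (4 s.f.).
Carrying full precision, 855.368 × 1.2734 = 1089.2256112 mL; 1.2734 has 5 s.f., so the result keeps min(4, 5) = 4 s.f.
Rounded to 4 significant figures: 1089 mL.

1089 mL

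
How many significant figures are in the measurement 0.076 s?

2

0.076: leading zeros are not significant.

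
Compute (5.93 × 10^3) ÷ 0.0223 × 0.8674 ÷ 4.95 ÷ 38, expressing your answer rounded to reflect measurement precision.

(5.93 × 10^3) ÷ 0.0223 × 0.8674 ÷ 4.95 ÷ 38 = 1226.25404386…
Multiplication/division keeps the fewest significant figures: 5.93 × 10^3 → 3 s.f., 0.0223 → 3 s.f., 0.8674 → 4 s.f., 4.95 → 3 s.f., 38 → 2 s.f.; limit is 2.
Rounded to 2 significant figures: 1.2 × 10^3.

1.2 × 10^3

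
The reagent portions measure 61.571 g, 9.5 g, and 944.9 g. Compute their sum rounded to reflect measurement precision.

61.571 g + 9.5 g + 944.9 g = 1015.971 g.
Addition/subtraction keeps the fewest decimal places: 61.571 → 3 decimal places, 9.5 → 1 decimal place, 944.9 → 1 decimal place; limit is 1.
Rounded to 1 decimal place: 1016.0 g.

1016.0 g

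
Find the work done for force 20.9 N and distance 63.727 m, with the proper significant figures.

1.33 × 10^3 J

work done = 20.9 N × 63.727 m = 1331.8943 J.
20.9 has 3 significant figures; 63.727 has 5.
Division/multiplication keeps the fewest: 3 significant figures.
Rounded: 1.33 × 10^3 J.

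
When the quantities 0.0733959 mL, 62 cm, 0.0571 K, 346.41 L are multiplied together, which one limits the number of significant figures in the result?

0.0733959 mL → 6 s.f.; 62 cm → 2 s.f.; 0.0571 K → 3 s.f.; 346.41 L → 5 s.f.
The fewest is 2 significant figures, from 62 cm.

62 cm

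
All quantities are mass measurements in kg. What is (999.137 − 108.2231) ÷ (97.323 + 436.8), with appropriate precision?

999.137 − 108.2231 = 890.9139, limited to 3 d.p. → 6 s.f.; 97.323 + 436.8 = 534.123, limited to 1 d.p. → 4 s.f.
Carrying full precision, 890.9139 ÷ 534.123 = 1.66799388905…; keep min(6, 4) = 4 s.f.
Rounded to 4 significant figures: 1.668.

1.668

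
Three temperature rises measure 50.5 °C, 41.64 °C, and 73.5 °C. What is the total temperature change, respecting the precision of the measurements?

165.6 °C

50.5 °C + 41.64 °C + 73.5 °C = 165.64 °C.
Addition/subtraction keeps the fewest decimal places: 50.5 → 1 decimal place, 41.64 → 2 decimal places, 73.5 → 1 decimal place; limit is 1.
Rounded to 1 decimal place: 165.6 °C.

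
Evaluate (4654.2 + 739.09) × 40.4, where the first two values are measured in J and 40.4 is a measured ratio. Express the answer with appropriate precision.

4654.2 J + 739.09 J = 5393.29 J; the sum is limited to 1 decimal place (5 s.f.).
Carrying full precision, 5393.29 × 40.4 = 217888.916 J; 40.4 has 3 s.f., so the result keeps min(5, 3) = 3 s.f.
Rounded to 3 significant figures: 2.18 × 10^5 J.

2.18 × 10^5 J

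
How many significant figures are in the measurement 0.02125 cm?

4

0.02125: leading zeros are not significant.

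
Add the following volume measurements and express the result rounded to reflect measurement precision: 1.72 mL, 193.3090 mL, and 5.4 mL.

200.4 mL

1.72 mL + 193.3090 mL + 5.4 mL = 200.4290 mL.
Addition/subtraction keeps the fewest decimal places: 1.72 → 2 decimal places, 193.3090 → 4 decimal places, 5.4 → 1 decimal place; limit is 1.
Rounded to 1 decimal place: 200.4 mL.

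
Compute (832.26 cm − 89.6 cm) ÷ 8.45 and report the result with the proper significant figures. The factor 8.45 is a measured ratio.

87.9 cm

832.26 cm − 89.6 cm = 742.66 cm; the difference is limited to 1 decimal place (4 s.f.).
Carrying full precision, 742.66 ÷ 8.45 = 87.8887573964… cm; 8.45 has 3 s.f., so the result keeps min(4, 3) = 3 s.f.
Rounded to 3 significant figures: 87.9 cm.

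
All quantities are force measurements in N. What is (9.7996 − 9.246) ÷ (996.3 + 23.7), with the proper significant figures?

9.7996 − 9.246 = 0.5536, limited to 3 d.p. → 3 s.f.; 996.3 + 23.7 = 1020.0, limited to 1 d.p. → 5 s.f.
Carrying full precision, 0.5536 ÷ 1020.0 = 0.000542745098039…; keep min(3, 5) = 3 s.f.
Rounded to 3 significant figures: 5.43 × 10^-4.

5.43 × 10^-4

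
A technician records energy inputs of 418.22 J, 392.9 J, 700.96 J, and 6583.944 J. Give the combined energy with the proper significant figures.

418.22 J + 392.9 J + 700.96 J + 6583.944 J = 8096.024 J.
Addition/subtraction keeps the fewest decimal places: 418.22 → 2 decimal places, 392.9 → 1 decimal place, 700.96 → 2 decimal places, 6583.944 → 3 decimal places; limit is 1.
Rounded to 1 decimal place: 8096.0 J.

8096.0 J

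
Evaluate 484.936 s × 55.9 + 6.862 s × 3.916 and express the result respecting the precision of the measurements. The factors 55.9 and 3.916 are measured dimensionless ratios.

2.71 × 10^4 s

484.936 × 55.9 = 27107.9224 → 2.71 × 10^4 s (3 s.f., last digit at the 10^2 place).
6.862 × 3.916 = 26.871592 → 26.87 s (4 s.f., last digit at the 10^-2 place).
Sum: 27134.793992 s; keep the coarser place, 10^2.
Result: 2.71 × 10^4 s.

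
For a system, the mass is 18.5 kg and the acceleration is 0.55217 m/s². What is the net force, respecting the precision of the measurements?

net force = 18.5 kg × 0.55217 m/s² = 10.215145 N.
18.5 has 3 significant figures; 0.55217 has 5.
Division/multiplication keeps the fewest: 3 significant figures.
Rounded: 10.2 N.

10.2 N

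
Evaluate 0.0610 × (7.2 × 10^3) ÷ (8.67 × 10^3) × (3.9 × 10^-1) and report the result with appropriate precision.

0.020

0.0610 × (7.2 × 10^3) ÷ (8.67 × 10^3) × (3.9 × 10^-1) = 0.0197564013841…
Multiplication/division keeps the fewest significant figures: 0.0610 → 3 s.f., 7.2 × 10^3 → 2 s.f., 8.67 × 10^3 → 3 s.f., 3.9 × 10^-1 → 2 s.f.; limit is 2.
Rounded to 2 significant figures: 0.020.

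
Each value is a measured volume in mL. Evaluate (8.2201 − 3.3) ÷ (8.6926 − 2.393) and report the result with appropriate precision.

0.78

8.2201 − 3.3 = 4.9201, limited to 1 d.p. → 2 s.f.; 8.6926 − 2.393 = 6.2996, limited to 3 d.p. → 4 s.f.
Carrying full precision, 4.9201 ÷ 6.2996 = 0.781017842403…; keep min(2, 4) = 2 s.f.
Rounded to 2 significant figures: 0.78.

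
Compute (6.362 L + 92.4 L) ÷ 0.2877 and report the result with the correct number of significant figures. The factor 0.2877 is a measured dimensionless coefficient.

6.362 L + 92.4 L = 98.762 L; the sum is limited to 1 decimal place (3 s.f.).
Carrying full precision, 98.762 ÷ 0.2877 = 343.28119569… L; 0.2877 has 4 s.f., so the result keeps min(3, 4) = 3 s.f.
Rounded to 3 significant figures: 343 L.

343 L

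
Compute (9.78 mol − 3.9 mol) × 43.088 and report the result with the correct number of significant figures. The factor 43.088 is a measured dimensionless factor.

2.5 × 10² mol

9.78 mol − 3.9 mol = 5.88 mol; the difference is limited to 1 decimal place (2 s.f.).
Carrying full precision, 5.88 × 43.088 = 253.35744 mol; 43.088 has 5 s.f., so the result keeps min(2, 5) = 2 s.f.
Rounded to 2 significant figures: 2.5 × 10² mol.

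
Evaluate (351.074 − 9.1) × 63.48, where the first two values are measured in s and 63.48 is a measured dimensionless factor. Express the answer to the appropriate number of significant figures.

2.171 × 10^4 s

351.074 s − 9.1 s = 341.974 s; the difference is limited to 1 decimal place (4 s.f.).
Carrying full precision, 341.974 × 63.48 = 21708.50952 s; 63.48 has 4 s.f., so the result keeps min(4, 4) = 4 s.f.
Rounded to 4 significant figures: 2.171 × 10^4 s.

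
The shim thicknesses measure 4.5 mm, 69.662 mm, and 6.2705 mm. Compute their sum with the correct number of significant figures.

4.5 mm + 69.662 mm + 6.2705 mm = 80.4325 mm.
Addition/subtraction keeps the fewest decimal places: 4.5 → 1 decimal place, 69.662 → 3 decimal places, 6.2705 → 4 decimal places; limit is 1.
Rounded to 1 decimal place: 80.4 mm.

80.4 mm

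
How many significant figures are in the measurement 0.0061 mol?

2

0.0061: leading zeros are not significant.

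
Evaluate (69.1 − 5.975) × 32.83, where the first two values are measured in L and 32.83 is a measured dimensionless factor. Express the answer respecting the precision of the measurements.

69.1 L − 5.975 L = 63.125 L; the difference is limited to 1 decimal place (3 s.f.).
Carrying full precision, 63.125 × 32.83 = 2072.39375 L; 32.83 has 4 s.f., so the result keeps min(3, 4) = 3 s.f.
Rounded to 3 significant figures: 2.07 × 10³ L.

2.07 × 10³ L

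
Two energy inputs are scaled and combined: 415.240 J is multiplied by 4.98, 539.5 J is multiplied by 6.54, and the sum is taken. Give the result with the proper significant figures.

415.240 × 4.98 = 2067.8952 → 2.07 × 10³ J (3 s.f., last digit at the 10^1 place).
539.5 × 6.54 = 3528.33 → 3.53 × 10³ J (3 s.f., last digit at the 10^1 place).
Sum: 5596.2252 J; keep the coarser place, 10^1.
Result: 5.60 × 10³ J.

5.60 × 10³ J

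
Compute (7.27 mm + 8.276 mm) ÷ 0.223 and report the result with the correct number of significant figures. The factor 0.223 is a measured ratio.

69.7 mm

7.27 mm + 8.276 mm = 15.546 mm; the sum is limited to 2 decimal places (4 s.f.).
Carrying full precision, 15.546 ÷ 0.223 = 69.7130044843… mm; 0.223 has 3 s.f., so the result keeps min(4, 3) = 3 s.f.
Rounded to 3 significant figures: 69.7 mm.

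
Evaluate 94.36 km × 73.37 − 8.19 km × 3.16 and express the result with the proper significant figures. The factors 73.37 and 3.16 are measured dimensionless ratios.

6897 km

94.36 × 73.37 = 6923.1932 → 6923 km (4 s.f., last digit at the 10^0 place).
8.19 × 3.16 = 25.8804 → 25.9 km (3 s.f., last digit at the 10^-1 place).
Difference: 6897.3128 km; keep the coarser place, 10^0.
Result: 6897 km.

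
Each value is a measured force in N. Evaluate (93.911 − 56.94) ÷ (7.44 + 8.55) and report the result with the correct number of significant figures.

2.312

93.911 − 56.94 = 36.971, limited to 2 d.p. → 4 s.f.; 7.44 + 8.55 = 15.99, limited to 2 d.p. → 4 s.f.
Carrying full precision, 36.971 ÷ 15.99 = 2.31213258286…; keep min(4, 4) = 4 s.f.
Rounded to 4 significant figures: 2.312.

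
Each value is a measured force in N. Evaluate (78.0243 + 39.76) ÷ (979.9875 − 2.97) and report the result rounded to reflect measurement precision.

78.0243 + 39.76 = 117.7843, limited to 2 d.p. → 5 s.f.; 979.9875 − 2.97 = 977.0175, limited to 2 d.p. → 5 s.f.
Carrying full precision, 117.7843 ÷ 977.0175 = 0.120554954236…; keep min(5, 5) = 5 s.f.
Rounded to 5 significant figures: 0.12055.

0.12055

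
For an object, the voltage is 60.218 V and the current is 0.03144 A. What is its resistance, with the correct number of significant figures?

1.915 × 10^3 Ω

resistance = 60.218 V ÷ 0.03144 A = 1915.3307888… Ω.
60.218 has 5 significant figures; 0.03144 has 4.
Division/multiplication keeps the fewest: 4 significant figures.
Rounded: 1.915 × 10^3 Ω.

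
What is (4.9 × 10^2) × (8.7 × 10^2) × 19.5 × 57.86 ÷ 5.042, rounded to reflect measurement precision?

(4.9 × 10^2) × (8.7 × 10^2) × 19.5 × 57.86 ÷ 5.042 = 95394982.3483…
Multiplication/division keeps the fewest significant figures: 4.9 × 10^2 → 2 s.f., 8.7 × 10^2 → 2 s.f., 19.5 → 3 s.f., 57.86 → 4 s.f., 5.042 → 4 s.f.; limit is 2.
Rounded to 2 significant figures: 9.5 × 10^7.

9.5 × 10^7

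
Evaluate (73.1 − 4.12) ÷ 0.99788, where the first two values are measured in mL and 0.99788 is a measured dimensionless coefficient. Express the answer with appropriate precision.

69.1 mL

73.1 mL − 4.12 mL = 68.98 mL; the difference is limited to 1 decimal place (3 s.f.).
Carrying full precision, 68.98 ÷ 0.99788 = 69.1265482824… mL; 0.99788 has 5 s.f., so the result keeps min(3, 5) = 3 s.f.
Rounded to 3 significant figures: 69.1 mL.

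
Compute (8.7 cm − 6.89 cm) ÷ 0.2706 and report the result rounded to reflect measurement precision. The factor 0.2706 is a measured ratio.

8.7 cm − 6.89 cm = 1.81 cm; the difference is limited to 1 decimal place (2 s.f.).
Carrying full precision, 1.81 ÷ 0.2706 = 6.68883961567… cm; 0.2706 has 4 s.f., so the result keeps min(2, 4) = 2 s.f.
Rounded to 2 significant figures: 6.7 cm.

6.7 cm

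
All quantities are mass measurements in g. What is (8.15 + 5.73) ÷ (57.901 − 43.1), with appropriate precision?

8.15 + 5.73 = 13.88, limited to 2 d.p. → 4 s.f.; 57.901 − 43.1 = 14.801, limited to 1 d.p. → 3 s.f.
Carrying full precision, 13.88 ÷ 14.801 = 0.937774474698…; keep min(4, 3) = 3 s.f.
Rounded to 3 significant figures: 0.938.

0.938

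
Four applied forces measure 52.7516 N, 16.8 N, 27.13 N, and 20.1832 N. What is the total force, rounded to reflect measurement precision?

1.169 × 10^2 N

52.7516 N + 16.8 N + 27.13 N + 20.1832 N = 116.8648 N.
Addition/subtraction keeps the fewest decimal places: 52.7516 → 4 decimal places, 16.8 → 1 decimal place, 27.13 → 2 decimal places, 20.1832 → 4 decimal places; limit is 1.
Rounded to 1 decimal place: 1.169 × 10^2 N.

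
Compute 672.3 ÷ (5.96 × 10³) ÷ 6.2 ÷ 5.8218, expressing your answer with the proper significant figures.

0.0031

672.3 ÷ (5.96 × 10³) ÷ 6.2 ÷ 5.8218 = 0.0031251285054…
Multiplication/division keeps the fewest significant figures: 672.3 → 4 s.f., 5.96 × 10³ → 3 s.f., 6.2 → 2 s.f., 5.8218 → 5 s.f.; limit is 2.
Rounded to 2 significant figures: 0.0031.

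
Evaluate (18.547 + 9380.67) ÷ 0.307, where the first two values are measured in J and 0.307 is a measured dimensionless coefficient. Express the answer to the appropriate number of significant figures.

18.547 J + 9380.67 J = 9399.217 J; the sum is limited to 2 decimal places (6 s.f.).
Carrying full precision, 9399.217 ÷ 0.307 = 30616.3420195… J; 0.307 has 3 s.f., so the result keeps min(6, 3) = 3 s.f.
Rounded to 3 significant figures: 3.06 × 10^4 J.

3.06 × 10^4 J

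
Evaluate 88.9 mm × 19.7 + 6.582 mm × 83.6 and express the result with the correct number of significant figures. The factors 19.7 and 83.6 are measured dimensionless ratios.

88.9 × 19.7 = 1751.33 → 1.75 × 10³ mm (3 s.f., last digit at the 10^1 place).
6.582 × 83.6 = 550.2552 → 5.50 × 10² mm (3 s.f., last digit at the 10^0 place).
Sum: 2301.5852 mm; keep the coarser place, 10^1.
Result: 2.30 × 10³ mm.

2.30 × 10³ mm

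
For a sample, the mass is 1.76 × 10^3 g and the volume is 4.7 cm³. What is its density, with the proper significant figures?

3.7 × 10^2 g/cm³

density = 1.76 × 10^3 g ÷ 4.7 cm³ = 374.468085106… g/cm³.
1.76 × 10^3 has 3 significant figures; 4.7 has 2.
Division/multiplication keeps the fewest: 2 significant figures.
Rounded: 3.7 × 10^2 g/cm³.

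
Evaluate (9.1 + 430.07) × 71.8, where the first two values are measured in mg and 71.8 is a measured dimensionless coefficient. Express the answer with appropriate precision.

9.1 mg + 430.07 mg = 439.17 mg; the sum is limited to 1 decimal place (4 s.f.).
Carrying full precision, 439.17 × 71.8 = 31532.406 mg; 71.8 has 3 s.f., so the result keeps min(4, 3) = 3 s.f.
Rounded to 3 significant figures: 3.15 × 10^4 mg.

3.15 × 10^4 mg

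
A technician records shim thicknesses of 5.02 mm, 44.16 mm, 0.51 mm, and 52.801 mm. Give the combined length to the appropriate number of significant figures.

5.02 mm + 44.16 mm + 0.51 mm + 52.801 mm = 102.491 mm.
Addition/subtraction keeps the fewest decimal places: 5.02 → 2 decimal places, 44.16 → 2 decimal places, 0.51 → 2 decimal places, 52.801 → 3 decimal places; limit is 2.
Rounded to 2 decimal places: 102.49 mm.

102.49 mm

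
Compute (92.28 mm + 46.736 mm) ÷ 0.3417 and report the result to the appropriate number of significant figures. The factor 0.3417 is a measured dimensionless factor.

92.28 mm + 46.736 mm = 139.016 mm; the sum is limited to 2 decimal places (5 s.f.).
Carrying full precision, 139.016 ÷ 0.3417 = 406.836406204… mm; 0.3417 has 4 s.f., so the result keeps min(5, 4) = 4 s.f.
Rounded to 4 significant figures: 406.8 mm.

406.8 mm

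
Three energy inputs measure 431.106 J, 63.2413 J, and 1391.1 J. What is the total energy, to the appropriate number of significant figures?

431.106 J + 63.2413 J + 1391.1 J = 1885.4473 J.
Addition/subtraction keeps the fewest decimal places: 431.106 → 3 decimal places, 63.2413 → 4 decimal places, 1391.1 → 1 decimal place; limit is 1.
Rounded to 1 decimal place: 1885.4 J.

1885.4 J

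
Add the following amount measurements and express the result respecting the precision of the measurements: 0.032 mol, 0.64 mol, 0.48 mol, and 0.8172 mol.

1.97 mol

0.032 mol + 0.64 mol + 0.48 mol + 0.8172 mol = 1.9692 mol.
Addition/subtraction keeps the fewest decimal places: 0.032 → 3 decimal places, 0.64 → 2 decimal places, 0.48 → 2 decimal places, 0.8172 → 4 decimal places; limit is 2.
Rounded to 2 decimal places: 1.97 mol.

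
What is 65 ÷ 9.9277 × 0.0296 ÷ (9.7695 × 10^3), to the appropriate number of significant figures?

65 ÷ 9.9277 × 0.0296 ÷ (9.7695 × 10^3) = 0.0000198373696248…
Multiplication/division keeps the fewest significant figures: 65 → 2 s.f., 9.9277 → 5 s.f., 0.0296 → 3 s.f., 9.7695 × 10^3 → 5 s.f.; limit is 2.
Rounded to 2 significant figures: 2.0 × 10^-5.

2.0 × 10^-5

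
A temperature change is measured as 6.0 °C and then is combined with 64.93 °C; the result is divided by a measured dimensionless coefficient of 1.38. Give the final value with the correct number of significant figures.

51.4 °C

6.0 °C + 64.93 °C = 70.93 °C; the sum is limited to 1 decimal place (3 s.f.).
Carrying full precision, 70.93 ÷ 1.38 = 51.3985507246… °C; 1.38 has 3 s.f., so the result keeps min(3, 3) = 3 s.f.
Rounded to 3 significant figures: 51.4 °C.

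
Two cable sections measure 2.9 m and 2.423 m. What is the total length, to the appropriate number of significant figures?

2.9 m + 2.423 m = 5.323 m.
Addition/subtraction keeps the fewest decimal places: 2.9 → 1 decimal place, 2.423 → 3 decimal places; limit is 1.
Rounded to 1 decimal place: 5.3 m.

5.3 m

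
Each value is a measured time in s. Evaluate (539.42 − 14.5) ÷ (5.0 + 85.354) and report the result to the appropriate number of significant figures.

5.81

539.42 − 14.5 = 524.92, limited to 1 d.p. → 4 s.f.; 5.0 + 85.354 = 90.354, limited to 1 d.p. → 3 s.f.
Carrying full precision, 524.92 ÷ 90.354 = 5.80959337716…; keep min(4, 3) = 3 s.f.
Rounded to 3 significant figures: 5.81.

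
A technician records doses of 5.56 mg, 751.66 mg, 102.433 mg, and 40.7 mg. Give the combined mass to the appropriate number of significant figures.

5.56 mg + 751.66 mg + 102.433 mg + 40.7 mg = 900.353 mg.
Addition/subtraction keeps the fewest decimal places: 5.56 → 2 decimal places, 751.66 → 2 decimal places, 102.433 → 3 decimal places, 40.7 → 1 decimal place; limit is 1.
Rounded to 1 decimal place: 900.4 mg.

900.4 mg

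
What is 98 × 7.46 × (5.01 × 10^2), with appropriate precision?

3.7 × 10^5

98 × 7.46 × (5.01 × 10^2) = 366271.08
Multiplication/division keeps the fewest significant figures: 98 → 2 s.f., 7.46 → 3 s.f., 5.01 × 10^2 → 3 s.f.; limit is 2.
Rounded to 2 significant figures: 3.7 × 10^5.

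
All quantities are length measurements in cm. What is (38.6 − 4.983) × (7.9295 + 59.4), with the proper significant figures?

38.6 − 4.983 = 33.617, limited to 1 d.p. → 3 s.f.; 7.9295 + 59.4 = 67.3295, limited to 1 d.p. → 3 s.f.
Carrying full precision, 33.617 × 67.3295 = 2263.4158015; keep min(3, 3) = 3 s.f.
Rounded to 3 significant figures: 2.26 × 10³ cm².

2.26 × 10³ cm²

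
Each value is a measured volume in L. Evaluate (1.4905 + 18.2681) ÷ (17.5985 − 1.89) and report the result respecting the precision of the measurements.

1.4905 + 18.2681 = 19.7586, limited to 4 d.p. → 6 s.f.; 17.5985 − 1.89 = 15.7085, limited to 2 d.p. → 4 s.f.
Carrying full precision, 19.7586 ÷ 15.7085 = 1.25782856415…; keep min(6, 4) = 4 s.f.
Rounded to 4 significant figures: 1.258.

1.258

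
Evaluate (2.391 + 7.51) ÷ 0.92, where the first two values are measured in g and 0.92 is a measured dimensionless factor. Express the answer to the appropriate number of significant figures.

2.391 g + 7.51 g = 9.901 g; the sum is limited to 2 decimal places (3 s.f.).
Carrying full precision, 9.901 ÷ 0.92 = 10.7619565217… g; 0.92 has 2 s.f., so the result keeps min(3, 2) = 2 s.f.
Rounded to 2 significant figures: 11 g.

11 g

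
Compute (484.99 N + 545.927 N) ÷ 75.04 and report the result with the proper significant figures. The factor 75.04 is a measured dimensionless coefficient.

13.74 N

484.99 N + 545.927 N = 1030.917 N; the sum is limited to 2 decimal places (6 s.f.).
Carrying full precision, 1030.917 ÷ 75.04 = 13.7382329424… N; 75.04 has 4 s.f., so the result keeps min(6, 4) = 4 s.f.
Rounded to 4 significant figures: 13.74 N.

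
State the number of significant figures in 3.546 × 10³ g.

3.546 × 10³: in scientific notation every digit of the coefficient is significant.

4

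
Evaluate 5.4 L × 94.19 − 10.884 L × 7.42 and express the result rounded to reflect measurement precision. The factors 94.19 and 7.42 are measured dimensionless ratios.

5.4 × 94.19 = 508.626 → 5.1 × 10^2 L (2 s.f., last digit at the 10^1 place).
10.884 × 7.42 = 80.75928 → 80.8 L (3 s.f., last digit at the 10^-1 place).
Difference: 427.86672 L; keep the coarser place, 10^1.
Result: 4.3 × 10^2 L.

4.3 × 10^2 L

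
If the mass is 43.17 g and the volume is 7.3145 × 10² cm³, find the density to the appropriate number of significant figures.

0.05902 g/cm³

density = 43.17 g ÷ 7.3145 × 10² cm³ = 0.0590197552806… g/cm³.
43.17 has 4 significant figures; 7.3145 × 10² has 5.
Division/multiplication keeps the fewest: 4 significant figures.
Rounded: 0.05902 g/cm³.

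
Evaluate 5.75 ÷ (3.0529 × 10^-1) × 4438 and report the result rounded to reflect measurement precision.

5.75 ÷ (3.0529 × 10^-1) × 4438 = 83587.7362508…
Multiplication/division keeps the fewest significant figures: 5.75 → 3 s.f., 3.0529 × 10^-1 → 5 s.f., 4438 → 4 s.f.; limit is 3.
Rounded to 3 significant figures: 8.36 × 10^4.

8.36 × 10^4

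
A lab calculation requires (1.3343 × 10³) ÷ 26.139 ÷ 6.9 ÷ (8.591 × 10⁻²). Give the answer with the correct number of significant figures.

86

(1.3343 × 10³) ÷ 26.139 ÷ 6.9 ÷ (8.591 × 10⁻²) = 86.1135924853…
Multiplication/division keeps the fewest significant figures: 1.3343 × 10³ → 5 s.f., 26.139 → 5 s.f., 6.9 → 2 s.f., 8.591 × 10⁻² → 4 s.f.; limit is 2.
Rounded to 2 significant figures: 86.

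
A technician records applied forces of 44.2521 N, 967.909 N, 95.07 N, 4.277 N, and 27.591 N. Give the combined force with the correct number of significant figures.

1139.10 N

44.2521 N + 967.909 N + 95.07 N + 4.277 N + 27.591 N = 1139.0991 N.
Addition/subtraction keeps the fewest decimal places: 44.2521 → 4 decimal places, 967.909 → 3 decimal places, 95.07 → 2 decimal places, 4.277 → 3 decimal places, 27.591 → 3 decimal places; limit is 2.
Rounded to 2 decimal places: 1139.10 N.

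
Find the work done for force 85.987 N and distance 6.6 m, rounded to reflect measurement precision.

5.7 × 10^2 J

work done = 85.987 N × 6.6 m = 567.5142 J.
85.987 has 5 significant figures; 6.6 has 2.
Division/multiplication keeps the fewest: 2 significant figures.
Rounded: 5.7 × 10^2 J.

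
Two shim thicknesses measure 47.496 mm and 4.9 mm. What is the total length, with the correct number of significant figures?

47.496 mm + 4.9 mm = 52.396 mm.
Addition/subtraction keeps the fewest decimal places: 47.496 → 3 decimal places, 4.9 → 1 decimal place; limit is 1.
Rounded to 1 decimal place: 52.4 mm.

52.4 mm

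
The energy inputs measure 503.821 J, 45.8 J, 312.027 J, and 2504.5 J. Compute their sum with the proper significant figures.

503.821 J + 45.8 J + 312.027 J + 2504.5 J = 3366.148 J.
Addition/subtraction keeps the fewest decimal places: 503.821 → 3 decimal places, 45.8 → 1 decimal place, 312.027 → 3 decimal places, 2504.5 → 1 decimal place; limit is 1.
Rounded to 1 decimal place: 3366.1 J.

3366.1 J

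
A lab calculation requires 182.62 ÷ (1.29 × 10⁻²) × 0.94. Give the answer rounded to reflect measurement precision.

1.3 × 10⁴

182.62 ÷ (1.29 × 10⁻²) × 0.94 = 13307.1937984…
Multiplication/division keeps the fewest significant figures: 182.62 → 5 s.f., 1.29 × 10⁻² → 3 s.f., 0.94 → 2 s.f.; limit is 2.
Rounded to 2 significant figures: 1.3 × 10⁴.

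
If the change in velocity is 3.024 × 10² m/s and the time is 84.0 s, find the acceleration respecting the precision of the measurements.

3.60 m/s²

acceleration = 3.024 × 10² m/s ÷ 84.0 s = 3.6 m/s².
3.024 × 10² has 4 significant figures; 84.0 has 3.
Division/multiplication keeps the fewest: 3 significant figures.
Rounded: 3.60 m/s².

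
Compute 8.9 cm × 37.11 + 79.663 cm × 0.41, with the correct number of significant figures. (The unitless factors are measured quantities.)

3.6 × 10^2 cm

8.9 × 37.11 = 330.279 → 3.3 × 10^2 cm (2 s.f., last digit at the 10^1 place).
79.663 × 0.41 = 32.66183 → 33 cm (2 s.f., last digit at the 10^0 place).
Sum: 362.94083 cm; keep the coarser place, 10^1.
Result: 3.6 × 10^2 cm.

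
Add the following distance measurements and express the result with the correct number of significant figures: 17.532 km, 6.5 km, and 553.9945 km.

578.0 km

17.532 km + 6.5 km + 553.9945 km = 578.0265 km.
Addition/subtraction keeps the fewest decimal places: 17.532 → 3 decimal places, 6.5 → 1 decimal place, 553.9945 → 4 decimal places; limit is 1.
Rounded to 1 decimal place: 578.0 km.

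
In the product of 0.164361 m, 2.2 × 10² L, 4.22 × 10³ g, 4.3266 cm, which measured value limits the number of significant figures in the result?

2.2 × 10² L

0.164361 m → 6 s.f.; 2.2 × 10² L → 2 s.f.; 4.22 × 10³ g → 3 s.f.; 4.3266 cm → 5 s.f.
The fewest is 2 significant figures, from 2.2 × 10² L.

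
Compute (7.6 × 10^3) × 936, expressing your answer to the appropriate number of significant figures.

(7.6 × 10^3) × 936 = 7113600
Multiplication/division keeps the fewest significant figures: 7.6 × 10^3 → 2 s.f., 936 → 3 s.f.; limit is 2.
Rounded to 2 significant figures: 7.1 × 10^6.

7.1 × 10^6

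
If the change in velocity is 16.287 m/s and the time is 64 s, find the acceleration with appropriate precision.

0.25 m/s²

acceleration = 16.287 m/s ÷ 64 s = 0.254484375 m/s².
16.287 has 5 significant figures; 64 has 2.
Division/multiplication keeps the fewest: 2 significant figures.
Rounded: 0.25 m/s².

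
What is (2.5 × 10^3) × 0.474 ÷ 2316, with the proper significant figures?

0.51

(2.5 × 10^3) × 0.474 ÷ 2316 = 0.511658031088…
Multiplication/division keeps the fewest significant figures: 2.5 × 10^3 → 2 s.f., 0.474 → 3 s.f., 2316 → 4 s.f.; limit is 2.
Rounded to 2 significant figures: 0.51.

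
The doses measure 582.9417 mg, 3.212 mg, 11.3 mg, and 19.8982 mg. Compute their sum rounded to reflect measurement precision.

617.4 mg

582.9417 mg + 3.212 mg + 11.3 mg + 19.8982 mg = 617.3519 mg.
Addition/subtraction keeps the fewest decimal places: 582.9417 → 4 decimal places, 3.212 → 3 decimal places, 11.3 → 1 decimal place, 19.8982 → 4 decimal places; limit is 1.
Rounded to 1 decimal place: 617.4 mg.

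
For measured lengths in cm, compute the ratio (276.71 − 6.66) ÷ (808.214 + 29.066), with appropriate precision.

3.2253 × 10^-1

276.71 − 6.66 = 270.05, limited to 2 d.p. → 5 s.f.; 808.214 + 29.066 = 837.280, limited to 3 d.p. → 6 s.f.
Carrying full precision, 270.05 ÷ 837.280 = 0.322532486146…; keep min(5, 6) = 5 s.f.
Rounded to 5 significant figures: 3.2253 × 10^-1.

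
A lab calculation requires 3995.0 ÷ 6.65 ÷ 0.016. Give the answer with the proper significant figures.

3995.0 ÷ 6.65 ÷ 0.016 = 37546.9924812…
Multiplication/division keeps the fewest significant figures: 3995.0 → 5 s.f., 6.65 → 3 s.f., 0.016 → 2 s.f.; limit is 2.
Rounded to 2 significant figures: 3.8 × 10^4.

3.8 × 10^4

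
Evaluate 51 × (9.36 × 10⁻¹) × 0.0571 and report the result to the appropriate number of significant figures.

51 × (9.36 × 10⁻¹) × 0.0571 = 2.7257256
Multiplication/division keeps the fewest significant figures: 51 → 2 s.f., 9.36 × 10⁻¹ → 3 s.f., 0.0571 → 3 s.f.; limit is 2.
Rounded to 2 significant figures: 2.7.

2.7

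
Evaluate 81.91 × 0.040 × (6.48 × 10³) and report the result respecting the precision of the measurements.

2.1 × 10⁴

81.91 × 0.040 × (6.48 × 10³) = 21231.072
Multiplication/division keeps the fewest significant figures: 81.91 → 4 s.f., 0.040 → 2 s.f., 6.48 × 10³ → 3 s.f.; limit is 2.
Rounded to 2 significant figures: 2.1 × 10⁴.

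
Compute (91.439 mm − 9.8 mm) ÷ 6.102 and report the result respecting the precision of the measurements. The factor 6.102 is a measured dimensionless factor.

91.439 mm − 9.8 mm = 81.639 mm; the difference is limited to 1 decimal place (3 s.f.).
Carrying full precision, 81.639 ÷ 6.102 = 13.3790560472… mm; 6.102 has 4 s.f., so the result keeps min(3, 4) = 3 s.f.
Rounded to 3 significant figures: 13.4 mm.

13.4 mm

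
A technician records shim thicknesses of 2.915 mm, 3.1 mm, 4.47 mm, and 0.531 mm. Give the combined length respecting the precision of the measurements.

2.915 mm + 3.1 mm + 4.47 mm + 0.531 mm = 11.016 mm.
Addition/subtraction keeps the fewest decimal places: 2.915 → 3 decimal places, 3.1 → 1 decimal place, 4.47 → 2 decimal places, 0.531 → 3 decimal places; limit is 1.
Rounded to 1 decimal place: 11.0 mm.

11.0 mm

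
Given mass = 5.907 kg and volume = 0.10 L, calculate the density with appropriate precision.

59 kg/L

density = 5.907 kg ÷ 0.10 L = 59.07 kg/L.
5.907 has 4 significant figures; 0.10 has 2.
Division/multiplication keeps the fewest: 2 significant figures.
Rounded: 59 kg/L.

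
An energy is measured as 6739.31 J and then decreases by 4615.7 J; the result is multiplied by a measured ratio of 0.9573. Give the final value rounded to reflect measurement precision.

6739.31 J − 4615.7 J = 2123.61 J; the difference is limited to 1 decimal place (5 s.f.).
Carrying full precision, 2123.61 × 0.9573 = 2032.931853 J; 0.9573 has 4 s.f., so the result keeps min(5, 4) = 4 s.f.
Rounded to 4 significant figures: 2033 J.

2033 J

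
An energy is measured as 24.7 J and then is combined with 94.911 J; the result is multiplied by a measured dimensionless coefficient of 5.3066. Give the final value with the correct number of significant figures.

24.7 J + 94.911 J = 119.611 J; the sum is limited to 1 decimal place (4 s.f.).
Carrying full precision, 119.611 × 5.3066 = 634.7277326 J; 5.3066 has 5 s.f., so the result keeps min(4, 5) = 4 s.f.
Rounded to 4 significant figures: 634.7 J.

634.7 J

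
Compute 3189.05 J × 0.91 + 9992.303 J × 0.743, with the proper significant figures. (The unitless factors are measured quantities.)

3189.05 × 0.91 = 2902.0355 → 2.9 × 10³ J (2 s.f., last digit at the 10^2 place).
9992.303 × 0.743 = 7424.281129 → 7.42 × 10³ J (3 s.f., last digit at the 10^1 place).
Sum: 10326.316629 J; keep the coarser place, 10^2.
Result: 1.03 × 10⁴ J.

1.03 × 10⁴ J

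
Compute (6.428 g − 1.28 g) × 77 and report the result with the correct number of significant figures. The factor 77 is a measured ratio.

6.428 g − 1.28 g = 5.148 g; the difference is limited to 2 decimal places (3 s.f.).
Carrying full precision, 5.148 × 77 = 396.396 g; 77 has 2 s.f., so the result keeps min(3, 2) = 2 s.f.
Rounded to 2 significant figures: 4.0 × 10² g.

4.0 × 10² g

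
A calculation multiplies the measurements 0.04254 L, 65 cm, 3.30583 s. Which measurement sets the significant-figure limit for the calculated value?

65 cm

0.04254 L → 4 s.f.; 65 cm → 2 s.f.; 3.30583 s → 6 s.f.
The fewest is 2 significant figures, from 65 cm.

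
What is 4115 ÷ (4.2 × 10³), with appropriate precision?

4115 ÷ (4.2 × 10³) = 0.979761904762…
Multiplication/division keeps the fewest significant figures: 4115 → 4 s.f., 4.2 × 10³ → 2 s.f.; limit is 2.
Rounded to 2 significant figures: 0.98.

0.98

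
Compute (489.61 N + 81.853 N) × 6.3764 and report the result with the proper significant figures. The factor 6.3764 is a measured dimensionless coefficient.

3643.9 N

489.61 N + 81.853 N = 571.463 N; the sum is limited to 2 decimal places (5 s.f.).
Carrying full precision, 571.463 × 6.3764 = 3643.8766732 N; 6.3764 has 5 s.f., so the result keeps min(5, 5) = 5 s.f.
Rounded to 5 significant figures: 3643.9 N.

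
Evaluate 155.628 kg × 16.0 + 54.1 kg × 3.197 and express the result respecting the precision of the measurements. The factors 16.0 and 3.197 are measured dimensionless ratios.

155.628 × 16.0 = 2490.048 → 2.49 × 10^3 kg (3 s.f., last digit at the 10^1 place).
54.1 × 3.197 = 172.9577 → 1.73 × 10^2 kg (3 s.f., last digit at the 10^0 place).
Sum: 2663.0057 kg; keep the coarser place, 10^1.
Result: 2.66 × 10^3 kg.

2.66 × 10^3 kg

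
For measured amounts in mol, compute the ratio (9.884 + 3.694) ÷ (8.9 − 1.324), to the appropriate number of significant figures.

9.884 + 3.694 = 13.578, limited to 3 d.p. → 5 s.f.; 8.9 − 1.324 = 7.576, limited to 1 d.p. → 2 s.f.
Carrying full precision, 13.578 ÷ 7.576 = 1.79223864836…; keep min(5, 2) = 2 s.f.
Rounded to 2 significant figures: 1.8.

1.8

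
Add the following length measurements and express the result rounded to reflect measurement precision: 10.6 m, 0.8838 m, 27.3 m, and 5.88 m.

10.6 m + 0.8838 m + 27.3 m + 5.88 m = 44.6638 m.
Addition/subtraction keeps the fewest decimal places: 10.6 → 1 decimal place, 0.8838 → 4 decimal places, 27.3 → 1 decimal place, 5.88 → 2 decimal places; limit is 1.
Rounded to 1 decimal place: 44.7 m.

44.7 m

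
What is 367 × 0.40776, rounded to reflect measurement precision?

1.50 × 10^2

367 × 0.40776 = 149.64792
Multiplication/division keeps the fewest significant figures: 367 → 3 s.f., 0.40776 → 5 s.f.; limit is 3.
Rounded to 3 significant figures: 1.50 × 10^2.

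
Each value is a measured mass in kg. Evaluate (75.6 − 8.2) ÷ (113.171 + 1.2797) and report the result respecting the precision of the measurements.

5.89 × 10⁻¹

75.6 − 8.2 = 67.4, limited to 1 d.p. → 3 s.f.; 113.171 + 1.2797 = 114.4507, limited to 3 d.p. → 6 s.f.
Carrying full precision, 67.4 ÷ 114.4507 = 0.588899849455…; keep min(3, 6) = 3 s.f.
Rounded to 3 significant figures: 5.89 × 10⁻¹.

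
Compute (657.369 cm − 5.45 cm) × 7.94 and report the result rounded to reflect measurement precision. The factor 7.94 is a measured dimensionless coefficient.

657.369 cm − 5.45 cm = 651.919 cm; the difference is limited to 2 decimal places (5 s.f.).
Carrying full precision, 651.919 × 7.94 = 5176.23686 cm; 7.94 has 3 s.f., so the result keeps min(5, 3) = 3 s.f.
Rounded to 3 significant figures: 5.18 × 10^3 cm.

5.18 × 10^3 cm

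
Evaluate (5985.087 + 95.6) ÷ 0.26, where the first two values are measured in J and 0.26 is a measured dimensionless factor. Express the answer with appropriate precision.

2.3 × 10⁴ J

5985.087 J + 95.6 J = 6080.687 J; the sum is limited to 1 decimal place (5 s.f.).
Carrying full precision, 6080.687 ÷ 0.26 = 23387.2576923… J; 0.26 has 2 s.f., so the result keeps min(5, 2) = 2 s.f.
Rounded to 2 significant figures: 2.3 × 10⁴ J.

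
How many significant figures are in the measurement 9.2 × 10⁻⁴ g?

9.2 × 10⁻⁴: in scientific notation every digit of the coefficient is significant.

2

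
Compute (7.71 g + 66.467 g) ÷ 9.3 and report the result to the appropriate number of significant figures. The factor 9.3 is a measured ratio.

7.71 g + 66.467 g = 74.177 g; the sum is limited to 2 decimal places (4 s.f.).
Carrying full precision, 74.177 ÷ 9.3 = 7.97602150538… g; 9.3 has 2 s.f., so the result keeps min(4, 2) = 2 s.f.
Rounded to 2 significant figures: 8.0 g.

8.0 g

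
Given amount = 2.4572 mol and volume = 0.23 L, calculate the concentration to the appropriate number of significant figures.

11 mol/L

concentration = 2.4572 mol ÷ 0.23 L = 10.6834782609… mol/L.
2.4572 has 5 significant figures; 0.23 has 2.
Division/multiplication keeps the fewest: 2 significant figures.
Rounded: 11 mol/L.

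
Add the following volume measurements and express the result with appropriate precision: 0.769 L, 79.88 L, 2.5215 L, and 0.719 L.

83.89 L

0.769 L + 79.88 L + 2.5215 L + 0.719 L = 83.8895 L.
Addition/subtraction keeps the fewest decimal places: 0.769 → 3 decimal places, 79.88 → 2 decimal places, 2.5215 → 4 decimal places, 0.719 → 3 decimal places; limit is 2.
Rounded to 2 decimal places: 83.89 L.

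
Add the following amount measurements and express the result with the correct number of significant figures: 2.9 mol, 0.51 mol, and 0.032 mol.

3.4 mol

2.9 mol + 0.51 mol + 0.032 mol = 3.442 mol.
Addition/subtraction keeps the fewest decimal places: 2.9 → 1 decimal place, 0.51 → 2 decimal places, 0.032 → 3 decimal places; limit is 1.
Rounded to 1 decimal place: 3.4 mol.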